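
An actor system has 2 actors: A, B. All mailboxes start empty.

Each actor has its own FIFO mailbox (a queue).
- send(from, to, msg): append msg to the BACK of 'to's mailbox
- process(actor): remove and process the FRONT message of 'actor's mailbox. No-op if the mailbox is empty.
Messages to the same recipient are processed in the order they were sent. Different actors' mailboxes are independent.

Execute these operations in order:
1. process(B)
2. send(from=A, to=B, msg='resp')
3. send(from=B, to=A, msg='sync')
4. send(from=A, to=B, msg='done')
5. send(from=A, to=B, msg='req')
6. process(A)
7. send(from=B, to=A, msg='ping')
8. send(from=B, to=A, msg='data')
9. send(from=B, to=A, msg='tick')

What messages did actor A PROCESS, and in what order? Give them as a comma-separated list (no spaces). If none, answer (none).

Answer: sync

Derivation:
After 1 (process(B)): A:[] B:[]
After 2 (send(from=A, to=B, msg='resp')): A:[] B:[resp]
After 3 (send(from=B, to=A, msg='sync')): A:[sync] B:[resp]
After 4 (send(from=A, to=B, msg='done')): A:[sync] B:[resp,done]
After 5 (send(from=A, to=B, msg='req')): A:[sync] B:[resp,done,req]
After 6 (process(A)): A:[] B:[resp,done,req]
After 7 (send(from=B, to=A, msg='ping')): A:[ping] B:[resp,done,req]
After 8 (send(from=B, to=A, msg='data')): A:[ping,data] B:[resp,done,req]
After 9 (send(from=B, to=A, msg='tick')): A:[ping,data,tick] B:[resp,done,req]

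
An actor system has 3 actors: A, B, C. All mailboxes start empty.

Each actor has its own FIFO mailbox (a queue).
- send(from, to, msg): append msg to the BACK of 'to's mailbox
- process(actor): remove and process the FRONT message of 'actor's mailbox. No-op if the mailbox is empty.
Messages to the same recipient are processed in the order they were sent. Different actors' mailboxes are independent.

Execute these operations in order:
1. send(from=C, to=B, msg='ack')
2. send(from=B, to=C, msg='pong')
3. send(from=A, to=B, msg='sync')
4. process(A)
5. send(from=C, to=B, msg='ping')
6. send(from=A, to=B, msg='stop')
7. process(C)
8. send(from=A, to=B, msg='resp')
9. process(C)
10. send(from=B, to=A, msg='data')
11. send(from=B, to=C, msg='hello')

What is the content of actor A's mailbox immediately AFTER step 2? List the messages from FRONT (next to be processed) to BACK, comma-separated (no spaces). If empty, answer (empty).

After 1 (send(from=C, to=B, msg='ack')): A:[] B:[ack] C:[]
After 2 (send(from=B, to=C, msg='pong')): A:[] B:[ack] C:[pong]

(empty)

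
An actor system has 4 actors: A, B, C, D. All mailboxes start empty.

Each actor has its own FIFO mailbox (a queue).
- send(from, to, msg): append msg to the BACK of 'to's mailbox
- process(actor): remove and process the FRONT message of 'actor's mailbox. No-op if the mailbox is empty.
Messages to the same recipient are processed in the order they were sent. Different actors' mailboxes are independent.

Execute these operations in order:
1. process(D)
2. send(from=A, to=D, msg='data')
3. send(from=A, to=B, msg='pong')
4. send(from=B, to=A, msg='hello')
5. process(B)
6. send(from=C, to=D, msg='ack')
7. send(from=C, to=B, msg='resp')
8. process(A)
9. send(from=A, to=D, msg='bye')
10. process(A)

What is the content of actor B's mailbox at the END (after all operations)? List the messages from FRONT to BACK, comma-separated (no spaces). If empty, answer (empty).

After 1 (process(D)): A:[] B:[] C:[] D:[]
After 2 (send(from=A, to=D, msg='data')): A:[] B:[] C:[] D:[data]
After 3 (send(from=A, to=B, msg='pong')): A:[] B:[pong] C:[] D:[data]
After 4 (send(from=B, to=A, msg='hello')): A:[hello] B:[pong] C:[] D:[data]
After 5 (process(B)): A:[hello] B:[] C:[] D:[data]
After 6 (send(from=C, to=D, msg='ack')): A:[hello] B:[] C:[] D:[data,ack]
After 7 (send(from=C, to=B, msg='resp')): A:[hello] B:[resp] C:[] D:[data,ack]
After 8 (process(A)): A:[] B:[resp] C:[] D:[data,ack]
After 9 (send(from=A, to=D, msg='bye')): A:[] B:[resp] C:[] D:[data,ack,bye]
After 10 (process(A)): A:[] B:[resp] C:[] D:[data,ack,bye]

Answer: resp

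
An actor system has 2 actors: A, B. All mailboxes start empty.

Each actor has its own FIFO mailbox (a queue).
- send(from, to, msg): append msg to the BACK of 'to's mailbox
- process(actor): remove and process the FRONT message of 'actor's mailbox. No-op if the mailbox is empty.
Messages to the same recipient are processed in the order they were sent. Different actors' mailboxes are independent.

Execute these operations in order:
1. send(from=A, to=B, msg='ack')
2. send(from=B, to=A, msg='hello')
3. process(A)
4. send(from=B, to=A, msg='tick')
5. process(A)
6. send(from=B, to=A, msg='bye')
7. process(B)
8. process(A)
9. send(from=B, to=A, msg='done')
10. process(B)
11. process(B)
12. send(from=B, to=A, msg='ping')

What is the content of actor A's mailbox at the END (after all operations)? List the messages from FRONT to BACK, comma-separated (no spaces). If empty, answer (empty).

Answer: done,ping

Derivation:
After 1 (send(from=A, to=B, msg='ack')): A:[] B:[ack]
After 2 (send(from=B, to=A, msg='hello')): A:[hello] B:[ack]
After 3 (process(A)): A:[] B:[ack]
After 4 (send(from=B, to=A, msg='tick')): A:[tick] B:[ack]
After 5 (process(A)): A:[] B:[ack]
After 6 (send(from=B, to=A, msg='bye')): A:[bye] B:[ack]
After 7 (process(B)): A:[bye] B:[]
After 8 (process(A)): A:[] B:[]
After 9 (send(from=B, to=A, msg='done')): A:[done] B:[]
After 10 (process(B)): A:[done] B:[]
After 11 (process(B)): A:[done] B:[]
After 12 (send(from=B, to=A, msg='ping')): A:[done,ping] B:[]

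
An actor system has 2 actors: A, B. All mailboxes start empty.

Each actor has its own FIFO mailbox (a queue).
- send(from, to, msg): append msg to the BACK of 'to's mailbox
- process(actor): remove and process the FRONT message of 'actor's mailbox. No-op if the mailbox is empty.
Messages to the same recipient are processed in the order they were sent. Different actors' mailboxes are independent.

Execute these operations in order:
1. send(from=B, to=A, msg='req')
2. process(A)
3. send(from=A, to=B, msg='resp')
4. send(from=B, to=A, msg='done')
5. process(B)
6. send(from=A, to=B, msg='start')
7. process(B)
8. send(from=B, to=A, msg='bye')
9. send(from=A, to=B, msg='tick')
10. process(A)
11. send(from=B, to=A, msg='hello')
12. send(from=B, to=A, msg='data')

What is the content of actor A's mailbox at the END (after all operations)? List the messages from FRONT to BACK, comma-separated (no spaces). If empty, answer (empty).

After 1 (send(from=B, to=A, msg='req')): A:[req] B:[]
After 2 (process(A)): A:[] B:[]
After 3 (send(from=A, to=B, msg='resp')): A:[] B:[resp]
After 4 (send(from=B, to=A, msg='done')): A:[done] B:[resp]
After 5 (process(B)): A:[done] B:[]
After 6 (send(from=A, to=B, msg='start')): A:[done] B:[start]
After 7 (process(B)): A:[done] B:[]
After 8 (send(from=B, to=A, msg='bye')): A:[done,bye] B:[]
After 9 (send(from=A, to=B, msg='tick')): A:[done,bye] B:[tick]
After 10 (process(A)): A:[bye] B:[tick]
After 11 (send(from=B, to=A, msg='hello')): A:[bye,hello] B:[tick]
After 12 (send(from=B, to=A, msg='data')): A:[bye,hello,data] B:[tick]

Answer: bye,hello,data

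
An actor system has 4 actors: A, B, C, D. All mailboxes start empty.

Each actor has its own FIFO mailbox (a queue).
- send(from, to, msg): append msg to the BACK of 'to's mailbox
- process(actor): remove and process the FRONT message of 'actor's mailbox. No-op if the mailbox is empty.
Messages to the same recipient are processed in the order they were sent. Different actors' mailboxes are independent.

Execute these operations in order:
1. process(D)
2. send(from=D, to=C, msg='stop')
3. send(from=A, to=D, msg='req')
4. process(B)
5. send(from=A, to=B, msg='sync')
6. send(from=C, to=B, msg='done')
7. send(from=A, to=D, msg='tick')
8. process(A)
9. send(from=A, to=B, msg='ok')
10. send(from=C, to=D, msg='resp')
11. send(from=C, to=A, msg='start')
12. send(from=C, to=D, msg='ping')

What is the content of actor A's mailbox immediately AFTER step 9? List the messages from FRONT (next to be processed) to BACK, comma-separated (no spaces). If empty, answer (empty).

After 1 (process(D)): A:[] B:[] C:[] D:[]
After 2 (send(from=D, to=C, msg='stop')): A:[] B:[] C:[stop] D:[]
After 3 (send(from=A, to=D, msg='req')): A:[] B:[] C:[stop] D:[req]
After 4 (process(B)): A:[] B:[] C:[stop] D:[req]
After 5 (send(from=A, to=B, msg='sync')): A:[] B:[sync] C:[stop] D:[req]
After 6 (send(from=C, to=B, msg='done')): A:[] B:[sync,done] C:[stop] D:[req]
After 7 (send(from=A, to=D, msg='tick')): A:[] B:[sync,done] C:[stop] D:[req,tick]
After 8 (process(A)): A:[] B:[sync,done] C:[stop] D:[req,tick]
After 9 (send(from=A, to=B, msg='ok')): A:[] B:[sync,done,ok] C:[stop] D:[req,tick]

(empty)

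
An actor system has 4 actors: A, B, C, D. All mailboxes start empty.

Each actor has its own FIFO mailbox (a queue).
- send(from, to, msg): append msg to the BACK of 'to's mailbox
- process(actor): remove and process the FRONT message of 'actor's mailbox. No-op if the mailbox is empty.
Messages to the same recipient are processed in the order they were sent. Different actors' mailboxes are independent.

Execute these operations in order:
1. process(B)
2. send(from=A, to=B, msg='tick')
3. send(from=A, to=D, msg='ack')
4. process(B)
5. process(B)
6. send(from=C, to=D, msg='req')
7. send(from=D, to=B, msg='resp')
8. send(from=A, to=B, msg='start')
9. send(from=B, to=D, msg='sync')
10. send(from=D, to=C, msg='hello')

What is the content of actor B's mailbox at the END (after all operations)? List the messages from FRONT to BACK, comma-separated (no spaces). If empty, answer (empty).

After 1 (process(B)): A:[] B:[] C:[] D:[]
After 2 (send(from=A, to=B, msg='tick')): A:[] B:[tick] C:[] D:[]
After 3 (send(from=A, to=D, msg='ack')): A:[] B:[tick] C:[] D:[ack]
After 4 (process(B)): A:[] B:[] C:[] D:[ack]
After 5 (process(B)): A:[] B:[] C:[] D:[ack]
After 6 (send(from=C, to=D, msg='req')): A:[] B:[] C:[] D:[ack,req]
After 7 (send(from=D, to=B, msg='resp')): A:[] B:[resp] C:[] D:[ack,req]
After 8 (send(from=A, to=B, msg='start')): A:[] B:[resp,start] C:[] D:[ack,req]
After 9 (send(from=B, to=D, msg='sync')): A:[] B:[resp,start] C:[] D:[ack,req,sync]
After 10 (send(from=D, to=C, msg='hello')): A:[] B:[resp,start] C:[hello] D:[ack,req,sync]

Answer: resp,start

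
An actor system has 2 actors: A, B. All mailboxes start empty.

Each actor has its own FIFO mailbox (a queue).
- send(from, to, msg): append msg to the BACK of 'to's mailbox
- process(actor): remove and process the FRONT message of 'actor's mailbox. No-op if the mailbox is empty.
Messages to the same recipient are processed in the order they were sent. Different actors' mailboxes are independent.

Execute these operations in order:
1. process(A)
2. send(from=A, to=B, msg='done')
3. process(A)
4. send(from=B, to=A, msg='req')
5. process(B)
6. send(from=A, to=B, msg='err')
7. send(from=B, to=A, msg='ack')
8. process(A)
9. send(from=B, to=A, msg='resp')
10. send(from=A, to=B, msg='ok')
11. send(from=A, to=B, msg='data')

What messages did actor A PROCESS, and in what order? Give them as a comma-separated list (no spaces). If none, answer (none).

Answer: req

Derivation:
After 1 (process(A)): A:[] B:[]
After 2 (send(from=A, to=B, msg='done')): A:[] B:[done]
After 3 (process(A)): A:[] B:[done]
After 4 (send(from=B, to=A, msg='req')): A:[req] B:[done]
After 5 (process(B)): A:[req] B:[]
After 6 (send(from=A, to=B, msg='err')): A:[req] B:[err]
After 7 (send(from=B, to=A, msg='ack')): A:[req,ack] B:[err]
After 8 (process(A)): A:[ack] B:[err]
After 9 (send(from=B, to=A, msg='resp')): A:[ack,resp] B:[err]
After 10 (send(from=A, to=B, msg='ok')): A:[ack,resp] B:[err,ok]
After 11 (send(from=A, to=B, msg='data')): A:[ack,resp] B:[err,ok,data]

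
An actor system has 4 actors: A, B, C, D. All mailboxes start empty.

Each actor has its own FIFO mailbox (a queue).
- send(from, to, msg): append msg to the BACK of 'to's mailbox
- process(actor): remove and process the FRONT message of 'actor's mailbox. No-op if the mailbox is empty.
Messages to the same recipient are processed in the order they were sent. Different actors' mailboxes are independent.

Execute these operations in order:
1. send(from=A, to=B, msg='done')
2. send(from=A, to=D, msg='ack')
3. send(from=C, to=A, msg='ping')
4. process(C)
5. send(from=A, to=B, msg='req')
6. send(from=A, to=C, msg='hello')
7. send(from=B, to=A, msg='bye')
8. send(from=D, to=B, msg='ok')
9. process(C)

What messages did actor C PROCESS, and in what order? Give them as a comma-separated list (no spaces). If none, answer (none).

After 1 (send(from=A, to=B, msg='done')): A:[] B:[done] C:[] D:[]
After 2 (send(from=A, to=D, msg='ack')): A:[] B:[done] C:[] D:[ack]
After 3 (send(from=C, to=A, msg='ping')): A:[ping] B:[done] C:[] D:[ack]
After 4 (process(C)): A:[ping] B:[done] C:[] D:[ack]
After 5 (send(from=A, to=B, msg='req')): A:[ping] B:[done,req] C:[] D:[ack]
After 6 (send(from=A, to=C, msg='hello')): A:[ping] B:[done,req] C:[hello] D:[ack]
After 7 (send(from=B, to=A, msg='bye')): A:[ping,bye] B:[done,req] C:[hello] D:[ack]
After 8 (send(from=D, to=B, msg='ok')): A:[ping,bye] B:[done,req,ok] C:[hello] D:[ack]
After 9 (process(C)): A:[ping,bye] B:[done,req,ok] C:[] D:[ack]

Answer: hello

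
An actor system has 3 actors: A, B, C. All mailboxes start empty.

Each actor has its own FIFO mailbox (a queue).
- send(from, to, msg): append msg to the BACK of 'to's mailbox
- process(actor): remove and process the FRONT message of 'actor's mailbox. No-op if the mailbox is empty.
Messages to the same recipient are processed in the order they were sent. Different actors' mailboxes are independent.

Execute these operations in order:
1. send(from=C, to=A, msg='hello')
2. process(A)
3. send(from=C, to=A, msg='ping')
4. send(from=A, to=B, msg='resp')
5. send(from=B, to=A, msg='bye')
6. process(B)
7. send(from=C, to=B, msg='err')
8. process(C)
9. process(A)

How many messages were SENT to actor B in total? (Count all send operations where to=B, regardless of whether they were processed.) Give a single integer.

After 1 (send(from=C, to=A, msg='hello')): A:[hello] B:[] C:[]
After 2 (process(A)): A:[] B:[] C:[]
After 3 (send(from=C, to=A, msg='ping')): A:[ping] B:[] C:[]
After 4 (send(from=A, to=B, msg='resp')): A:[ping] B:[resp] C:[]
After 5 (send(from=B, to=A, msg='bye')): A:[ping,bye] B:[resp] C:[]
After 6 (process(B)): A:[ping,bye] B:[] C:[]
After 7 (send(from=C, to=B, msg='err')): A:[ping,bye] B:[err] C:[]
After 8 (process(C)): A:[ping,bye] B:[err] C:[]
After 9 (process(A)): A:[bye] B:[err] C:[]

Answer: 2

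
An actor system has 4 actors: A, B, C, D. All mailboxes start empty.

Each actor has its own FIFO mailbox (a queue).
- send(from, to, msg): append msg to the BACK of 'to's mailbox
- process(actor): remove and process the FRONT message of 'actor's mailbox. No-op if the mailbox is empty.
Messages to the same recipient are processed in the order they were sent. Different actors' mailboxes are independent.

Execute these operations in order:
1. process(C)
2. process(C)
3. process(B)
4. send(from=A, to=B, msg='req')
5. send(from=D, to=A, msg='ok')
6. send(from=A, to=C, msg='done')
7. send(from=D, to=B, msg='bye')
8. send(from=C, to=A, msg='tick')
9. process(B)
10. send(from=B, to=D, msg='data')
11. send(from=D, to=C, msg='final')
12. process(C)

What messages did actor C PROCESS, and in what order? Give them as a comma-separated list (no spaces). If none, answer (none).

Answer: done

Derivation:
After 1 (process(C)): A:[] B:[] C:[] D:[]
After 2 (process(C)): A:[] B:[] C:[] D:[]
After 3 (process(B)): A:[] B:[] C:[] D:[]
After 4 (send(from=A, to=B, msg='req')): A:[] B:[req] C:[] D:[]
After 5 (send(from=D, to=A, msg='ok')): A:[ok] B:[req] C:[] D:[]
After 6 (send(from=A, to=C, msg='done')): A:[ok] B:[req] C:[done] D:[]
After 7 (send(from=D, to=B, msg='bye')): A:[ok] B:[req,bye] C:[done] D:[]
After 8 (send(from=C, to=A, msg='tick')): A:[ok,tick] B:[req,bye] C:[done] D:[]
After 9 (process(B)): A:[ok,tick] B:[bye] C:[done] D:[]
After 10 (send(from=B, to=D, msg='data')): A:[ok,tick] B:[bye] C:[done] D:[data]
After 11 (send(from=D, to=C, msg='final')): A:[ok,tick] B:[bye] C:[done,final] D:[data]
After 12 (process(C)): A:[ok,tick] B:[bye] C:[final] D:[data]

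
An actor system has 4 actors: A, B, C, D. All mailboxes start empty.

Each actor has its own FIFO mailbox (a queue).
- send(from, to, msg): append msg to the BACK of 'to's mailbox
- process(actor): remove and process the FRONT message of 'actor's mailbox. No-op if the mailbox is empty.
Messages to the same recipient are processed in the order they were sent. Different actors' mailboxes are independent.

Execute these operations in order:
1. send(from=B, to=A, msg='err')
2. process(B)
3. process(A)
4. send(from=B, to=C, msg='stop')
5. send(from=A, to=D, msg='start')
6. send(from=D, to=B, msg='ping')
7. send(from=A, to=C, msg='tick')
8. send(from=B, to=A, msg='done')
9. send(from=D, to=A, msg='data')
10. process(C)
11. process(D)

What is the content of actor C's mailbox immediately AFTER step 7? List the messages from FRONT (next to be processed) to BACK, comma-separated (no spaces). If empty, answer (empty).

After 1 (send(from=B, to=A, msg='err')): A:[err] B:[] C:[] D:[]
After 2 (process(B)): A:[err] B:[] C:[] D:[]
After 3 (process(A)): A:[] B:[] C:[] D:[]
After 4 (send(from=B, to=C, msg='stop')): A:[] B:[] C:[stop] D:[]
After 5 (send(from=A, to=D, msg='start')): A:[] B:[] C:[stop] D:[start]
After 6 (send(from=D, to=B, msg='ping')): A:[] B:[ping] C:[stop] D:[start]
After 7 (send(from=A, to=C, msg='tick')): A:[] B:[ping] C:[stop,tick] D:[start]

stop,tick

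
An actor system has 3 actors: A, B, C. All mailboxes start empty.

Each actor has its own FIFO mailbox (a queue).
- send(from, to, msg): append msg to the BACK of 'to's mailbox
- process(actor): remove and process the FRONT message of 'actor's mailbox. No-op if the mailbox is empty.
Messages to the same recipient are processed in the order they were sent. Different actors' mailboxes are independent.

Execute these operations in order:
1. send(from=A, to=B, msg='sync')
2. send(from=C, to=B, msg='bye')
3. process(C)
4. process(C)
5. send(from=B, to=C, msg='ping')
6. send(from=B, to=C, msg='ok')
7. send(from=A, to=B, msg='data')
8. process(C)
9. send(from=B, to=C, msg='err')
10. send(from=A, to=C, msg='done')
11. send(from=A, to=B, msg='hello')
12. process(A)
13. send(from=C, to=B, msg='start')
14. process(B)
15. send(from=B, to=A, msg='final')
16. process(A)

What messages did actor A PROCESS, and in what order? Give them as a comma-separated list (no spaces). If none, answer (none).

After 1 (send(from=A, to=B, msg='sync')): A:[] B:[sync] C:[]
After 2 (send(from=C, to=B, msg='bye')): A:[] B:[sync,bye] C:[]
After 3 (process(C)): A:[] B:[sync,bye] C:[]
After 4 (process(C)): A:[] B:[sync,bye] C:[]
After 5 (send(from=B, to=C, msg='ping')): A:[] B:[sync,bye] C:[ping]
After 6 (send(from=B, to=C, msg='ok')): A:[] B:[sync,bye] C:[ping,ok]
After 7 (send(from=A, to=B, msg='data')): A:[] B:[sync,bye,data] C:[ping,ok]
After 8 (process(C)): A:[] B:[sync,bye,data] C:[ok]
After 9 (send(from=B, to=C, msg='err')): A:[] B:[sync,bye,data] C:[ok,err]
After 10 (send(from=A, to=C, msg='done')): A:[] B:[sync,bye,data] C:[ok,err,done]
After 11 (send(from=A, to=B, msg='hello')): A:[] B:[sync,bye,data,hello] C:[ok,err,done]
After 12 (process(A)): A:[] B:[sync,bye,data,hello] C:[ok,err,done]
After 13 (send(from=C, to=B, msg='start')): A:[] B:[sync,bye,data,hello,start] C:[ok,err,done]
After 14 (process(B)): A:[] B:[bye,data,hello,start] C:[ok,err,done]
After 15 (send(from=B, to=A, msg='final')): A:[final] B:[bye,data,hello,start] C:[ok,err,done]
After 16 (process(A)): A:[] B:[bye,data,hello,start] C:[ok,err,done]

Answer: final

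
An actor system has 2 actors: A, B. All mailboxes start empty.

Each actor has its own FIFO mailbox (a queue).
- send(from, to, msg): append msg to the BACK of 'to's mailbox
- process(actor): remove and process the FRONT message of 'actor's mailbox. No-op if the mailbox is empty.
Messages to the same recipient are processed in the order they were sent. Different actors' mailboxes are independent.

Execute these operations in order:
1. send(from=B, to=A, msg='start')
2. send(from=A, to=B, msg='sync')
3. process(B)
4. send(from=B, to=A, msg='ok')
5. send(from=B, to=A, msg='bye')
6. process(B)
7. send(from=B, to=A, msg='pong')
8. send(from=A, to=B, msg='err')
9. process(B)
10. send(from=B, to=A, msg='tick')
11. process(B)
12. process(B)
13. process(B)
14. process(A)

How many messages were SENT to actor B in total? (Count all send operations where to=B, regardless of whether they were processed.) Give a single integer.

After 1 (send(from=B, to=A, msg='start')): A:[start] B:[]
After 2 (send(from=A, to=B, msg='sync')): A:[start] B:[sync]
After 3 (process(B)): A:[start] B:[]
After 4 (send(from=B, to=A, msg='ok')): A:[start,ok] B:[]
After 5 (send(from=B, to=A, msg='bye')): A:[start,ok,bye] B:[]
After 6 (process(B)): A:[start,ok,bye] B:[]
After 7 (send(from=B, to=A, msg='pong')): A:[start,ok,bye,pong] B:[]
After 8 (send(from=A, to=B, msg='err')): A:[start,ok,bye,pong] B:[err]
After 9 (process(B)): A:[start,ok,bye,pong] B:[]
After 10 (send(from=B, to=A, msg='tick')): A:[start,ok,bye,pong,tick] B:[]
After 11 (process(B)): A:[start,ok,bye,pong,tick] B:[]
After 12 (process(B)): A:[start,ok,bye,pong,tick] B:[]
After 13 (process(B)): A:[start,ok,bye,pong,tick] B:[]
After 14 (process(A)): A:[ok,bye,pong,tick] B:[]

Answer: 2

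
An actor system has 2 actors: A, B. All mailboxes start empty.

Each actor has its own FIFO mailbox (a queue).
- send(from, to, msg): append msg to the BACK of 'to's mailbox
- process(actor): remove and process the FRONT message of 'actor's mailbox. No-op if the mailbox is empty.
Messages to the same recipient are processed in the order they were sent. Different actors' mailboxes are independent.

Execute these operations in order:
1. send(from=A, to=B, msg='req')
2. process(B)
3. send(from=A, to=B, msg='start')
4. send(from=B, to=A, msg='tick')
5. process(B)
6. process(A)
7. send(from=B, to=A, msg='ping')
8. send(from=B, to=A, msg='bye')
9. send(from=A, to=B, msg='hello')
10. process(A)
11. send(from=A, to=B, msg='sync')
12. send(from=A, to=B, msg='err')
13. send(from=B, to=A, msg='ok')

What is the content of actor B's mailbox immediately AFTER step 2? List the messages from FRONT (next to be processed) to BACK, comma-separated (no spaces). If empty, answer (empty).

After 1 (send(from=A, to=B, msg='req')): A:[] B:[req]
After 2 (process(B)): A:[] B:[]

(empty)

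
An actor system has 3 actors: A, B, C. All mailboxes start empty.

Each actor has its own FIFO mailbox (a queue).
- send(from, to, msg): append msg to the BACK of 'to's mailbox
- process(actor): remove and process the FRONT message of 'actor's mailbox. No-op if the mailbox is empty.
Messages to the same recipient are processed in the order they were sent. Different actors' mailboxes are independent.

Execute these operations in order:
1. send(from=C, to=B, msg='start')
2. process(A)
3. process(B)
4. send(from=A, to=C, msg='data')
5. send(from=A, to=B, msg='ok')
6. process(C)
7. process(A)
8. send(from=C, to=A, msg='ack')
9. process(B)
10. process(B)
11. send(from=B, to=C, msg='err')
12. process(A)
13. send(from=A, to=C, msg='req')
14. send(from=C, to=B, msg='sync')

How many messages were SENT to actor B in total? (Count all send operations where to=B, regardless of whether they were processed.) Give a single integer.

Answer: 3

Derivation:
After 1 (send(from=C, to=B, msg='start')): A:[] B:[start] C:[]
After 2 (process(A)): A:[] B:[start] C:[]
After 3 (process(B)): A:[] B:[] C:[]
After 4 (send(from=A, to=C, msg='data')): A:[] B:[] C:[data]
After 5 (send(from=A, to=B, msg='ok')): A:[] B:[ok] C:[data]
After 6 (process(C)): A:[] B:[ok] C:[]
After 7 (process(A)): A:[] B:[ok] C:[]
After 8 (send(from=C, to=A, msg='ack')): A:[ack] B:[ok] C:[]
After 9 (process(B)): A:[ack] B:[] C:[]
After 10 (process(B)): A:[ack] B:[] C:[]
After 11 (send(from=B, to=C, msg='err')): A:[ack] B:[] C:[err]
After 12 (process(A)): A:[] B:[] C:[err]
After 13 (send(from=A, to=C, msg='req')): A:[] B:[] C:[err,req]
After 14 (send(from=C, to=B, msg='sync')): A:[] B:[sync] C:[err,req]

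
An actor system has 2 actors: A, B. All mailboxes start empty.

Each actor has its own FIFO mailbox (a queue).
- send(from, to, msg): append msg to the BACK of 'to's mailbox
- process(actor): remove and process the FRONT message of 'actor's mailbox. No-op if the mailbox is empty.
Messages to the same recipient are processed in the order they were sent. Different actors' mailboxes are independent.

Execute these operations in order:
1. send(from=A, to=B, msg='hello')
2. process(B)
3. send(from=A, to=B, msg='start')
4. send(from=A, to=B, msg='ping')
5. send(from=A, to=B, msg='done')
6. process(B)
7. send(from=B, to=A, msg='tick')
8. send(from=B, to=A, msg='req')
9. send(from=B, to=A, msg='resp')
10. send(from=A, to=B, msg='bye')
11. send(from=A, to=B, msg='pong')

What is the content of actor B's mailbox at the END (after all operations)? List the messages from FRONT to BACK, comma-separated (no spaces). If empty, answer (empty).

After 1 (send(from=A, to=B, msg='hello')): A:[] B:[hello]
After 2 (process(B)): A:[] B:[]
After 3 (send(from=A, to=B, msg='start')): A:[] B:[start]
After 4 (send(from=A, to=B, msg='ping')): A:[] B:[start,ping]
After 5 (send(from=A, to=B, msg='done')): A:[] B:[start,ping,done]
After 6 (process(B)): A:[] B:[ping,done]
After 7 (send(from=B, to=A, msg='tick')): A:[tick] B:[ping,done]
After 8 (send(from=B, to=A, msg='req')): A:[tick,req] B:[ping,done]
After 9 (send(from=B, to=A, msg='resp')): A:[tick,req,resp] B:[ping,done]
After 10 (send(from=A, to=B, msg='bye')): A:[tick,req,resp] B:[ping,done,bye]
After 11 (send(from=A, to=B, msg='pong')): A:[tick,req,resp] B:[ping,done,bye,pong]

Answer: ping,done,bye,pong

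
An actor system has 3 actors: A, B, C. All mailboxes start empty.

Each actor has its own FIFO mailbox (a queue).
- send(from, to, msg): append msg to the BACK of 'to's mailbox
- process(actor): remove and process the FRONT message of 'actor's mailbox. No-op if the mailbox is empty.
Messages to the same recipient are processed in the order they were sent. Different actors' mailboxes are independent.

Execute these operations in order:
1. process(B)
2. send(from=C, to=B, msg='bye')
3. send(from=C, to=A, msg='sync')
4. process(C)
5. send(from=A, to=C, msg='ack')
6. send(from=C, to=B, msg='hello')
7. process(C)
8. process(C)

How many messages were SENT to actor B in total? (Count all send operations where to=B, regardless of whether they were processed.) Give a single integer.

Answer: 2

Derivation:
After 1 (process(B)): A:[] B:[] C:[]
After 2 (send(from=C, to=B, msg='bye')): A:[] B:[bye] C:[]
After 3 (send(from=C, to=A, msg='sync')): A:[sync] B:[bye] C:[]
After 4 (process(C)): A:[sync] B:[bye] C:[]
After 5 (send(from=A, to=C, msg='ack')): A:[sync] B:[bye] C:[ack]
After 6 (send(from=C, to=B, msg='hello')): A:[sync] B:[bye,hello] C:[ack]
After 7 (process(C)): A:[sync] B:[bye,hello] C:[]
After 8 (process(C)): A:[sync] B:[bye,hello] C:[]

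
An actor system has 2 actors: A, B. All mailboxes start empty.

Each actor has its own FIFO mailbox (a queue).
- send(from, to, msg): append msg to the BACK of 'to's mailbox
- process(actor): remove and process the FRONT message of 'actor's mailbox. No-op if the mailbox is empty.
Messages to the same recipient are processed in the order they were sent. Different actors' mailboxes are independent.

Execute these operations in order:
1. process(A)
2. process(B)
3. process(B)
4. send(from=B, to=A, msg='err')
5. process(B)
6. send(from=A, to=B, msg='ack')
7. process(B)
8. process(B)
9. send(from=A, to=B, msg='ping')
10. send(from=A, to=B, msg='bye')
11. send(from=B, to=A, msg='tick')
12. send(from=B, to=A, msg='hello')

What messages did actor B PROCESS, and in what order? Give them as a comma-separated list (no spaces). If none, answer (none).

After 1 (process(A)): A:[] B:[]
After 2 (process(B)): A:[] B:[]
After 3 (process(B)): A:[] B:[]
After 4 (send(from=B, to=A, msg='err')): A:[err] B:[]
After 5 (process(B)): A:[err] B:[]
After 6 (send(from=A, to=B, msg='ack')): A:[err] B:[ack]
After 7 (process(B)): A:[err] B:[]
After 8 (process(B)): A:[err] B:[]
After 9 (send(from=A, to=B, msg='ping')): A:[err] B:[ping]
After 10 (send(from=A, to=B, msg='bye')): A:[err] B:[ping,bye]
After 11 (send(from=B, to=A, msg='tick')): A:[err,tick] B:[ping,bye]
After 12 (send(from=B, to=A, msg='hello')): A:[err,tick,hello] B:[ping,bye]

Answer: ack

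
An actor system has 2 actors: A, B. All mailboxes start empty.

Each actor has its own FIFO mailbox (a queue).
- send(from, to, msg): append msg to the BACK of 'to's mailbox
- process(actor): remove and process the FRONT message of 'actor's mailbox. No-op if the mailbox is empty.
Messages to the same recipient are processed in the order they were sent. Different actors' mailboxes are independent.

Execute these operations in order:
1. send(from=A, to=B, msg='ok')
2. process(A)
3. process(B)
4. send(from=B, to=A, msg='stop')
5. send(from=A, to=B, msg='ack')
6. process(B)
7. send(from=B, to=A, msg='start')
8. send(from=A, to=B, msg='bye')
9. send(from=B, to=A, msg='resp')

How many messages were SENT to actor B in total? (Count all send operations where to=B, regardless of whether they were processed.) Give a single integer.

Answer: 3

Derivation:
After 1 (send(from=A, to=B, msg='ok')): A:[] B:[ok]
After 2 (process(A)): A:[] B:[ok]
After 3 (process(B)): A:[] B:[]
After 4 (send(from=B, to=A, msg='stop')): A:[stop] B:[]
After 5 (send(from=A, to=B, msg='ack')): A:[stop] B:[ack]
After 6 (process(B)): A:[stop] B:[]
After 7 (send(from=B, to=A, msg='start')): A:[stop,start] B:[]
After 8 (send(from=A, to=B, msg='bye')): A:[stop,start] B:[bye]
After 9 (send(from=B, to=A, msg='resp')): A:[stop,start,resp] B:[bye]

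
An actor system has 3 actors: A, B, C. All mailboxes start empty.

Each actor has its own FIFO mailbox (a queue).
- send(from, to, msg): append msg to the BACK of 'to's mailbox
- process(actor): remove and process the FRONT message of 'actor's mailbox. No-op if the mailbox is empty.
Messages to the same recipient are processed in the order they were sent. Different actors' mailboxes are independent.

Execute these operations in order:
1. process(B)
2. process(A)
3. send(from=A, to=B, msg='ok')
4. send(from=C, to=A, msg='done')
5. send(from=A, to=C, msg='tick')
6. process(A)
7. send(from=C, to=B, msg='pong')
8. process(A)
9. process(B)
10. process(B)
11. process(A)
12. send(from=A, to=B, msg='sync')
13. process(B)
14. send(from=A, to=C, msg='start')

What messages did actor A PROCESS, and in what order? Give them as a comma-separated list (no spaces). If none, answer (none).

After 1 (process(B)): A:[] B:[] C:[]
After 2 (process(A)): A:[] B:[] C:[]
After 3 (send(from=A, to=B, msg='ok')): A:[] B:[ok] C:[]
After 4 (send(from=C, to=A, msg='done')): A:[done] B:[ok] C:[]
After 5 (send(from=A, to=C, msg='tick')): A:[done] B:[ok] C:[tick]
After 6 (process(A)): A:[] B:[ok] C:[tick]
After 7 (send(from=C, to=B, msg='pong')): A:[] B:[ok,pong] C:[tick]
After 8 (process(A)): A:[] B:[ok,pong] C:[tick]
After 9 (process(B)): A:[] B:[pong] C:[tick]
After 10 (process(B)): A:[] B:[] C:[tick]
After 11 (process(A)): A:[] B:[] C:[tick]
After 12 (send(from=A, to=B, msg='sync')): A:[] B:[sync] C:[tick]
After 13 (process(B)): A:[] B:[] C:[tick]
After 14 (send(from=A, to=C, msg='start')): A:[] B:[] C:[tick,start]

Answer: done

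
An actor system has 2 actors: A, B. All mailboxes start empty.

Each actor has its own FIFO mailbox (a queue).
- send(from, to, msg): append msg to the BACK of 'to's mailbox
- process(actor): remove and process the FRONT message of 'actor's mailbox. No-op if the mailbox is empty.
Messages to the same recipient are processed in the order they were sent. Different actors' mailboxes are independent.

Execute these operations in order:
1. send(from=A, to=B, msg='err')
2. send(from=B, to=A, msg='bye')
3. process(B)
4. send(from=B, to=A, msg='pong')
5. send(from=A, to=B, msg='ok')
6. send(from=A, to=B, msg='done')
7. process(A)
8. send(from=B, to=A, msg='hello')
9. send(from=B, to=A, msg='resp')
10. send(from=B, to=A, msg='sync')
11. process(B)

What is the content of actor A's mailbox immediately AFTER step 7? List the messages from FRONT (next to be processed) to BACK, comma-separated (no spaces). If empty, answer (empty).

After 1 (send(from=A, to=B, msg='err')): A:[] B:[err]
After 2 (send(from=B, to=A, msg='bye')): A:[bye] B:[err]
After 3 (process(B)): A:[bye] B:[]
After 4 (send(from=B, to=A, msg='pong')): A:[bye,pong] B:[]
After 5 (send(from=A, to=B, msg='ok')): A:[bye,pong] B:[ok]
After 6 (send(from=A, to=B, msg='done')): A:[bye,pong] B:[ok,done]
After 7 (process(A)): A:[pong] B:[ok,done]

pong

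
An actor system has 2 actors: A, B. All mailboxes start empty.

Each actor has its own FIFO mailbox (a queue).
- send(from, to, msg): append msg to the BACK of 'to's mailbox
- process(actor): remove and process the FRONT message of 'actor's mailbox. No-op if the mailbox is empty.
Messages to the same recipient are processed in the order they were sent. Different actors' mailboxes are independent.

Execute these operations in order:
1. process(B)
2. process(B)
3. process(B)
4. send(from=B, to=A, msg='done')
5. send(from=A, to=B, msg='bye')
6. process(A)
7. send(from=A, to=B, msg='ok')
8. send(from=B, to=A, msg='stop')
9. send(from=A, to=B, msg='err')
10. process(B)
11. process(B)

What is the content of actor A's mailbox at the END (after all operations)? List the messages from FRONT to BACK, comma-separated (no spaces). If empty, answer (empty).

Answer: stop

Derivation:
After 1 (process(B)): A:[] B:[]
After 2 (process(B)): A:[] B:[]
After 3 (process(B)): A:[] B:[]
After 4 (send(from=B, to=A, msg='done')): A:[done] B:[]
After 5 (send(from=A, to=B, msg='bye')): A:[done] B:[bye]
After 6 (process(A)): A:[] B:[bye]
After 7 (send(from=A, to=B, msg='ok')): A:[] B:[bye,ok]
After 8 (send(from=B, to=A, msg='stop')): A:[stop] B:[bye,ok]
After 9 (send(from=A, to=B, msg='err')): A:[stop] B:[bye,ok,err]
After 10 (process(B)): A:[stop] B:[ok,err]
After 11 (process(B)): A:[stop] B:[err]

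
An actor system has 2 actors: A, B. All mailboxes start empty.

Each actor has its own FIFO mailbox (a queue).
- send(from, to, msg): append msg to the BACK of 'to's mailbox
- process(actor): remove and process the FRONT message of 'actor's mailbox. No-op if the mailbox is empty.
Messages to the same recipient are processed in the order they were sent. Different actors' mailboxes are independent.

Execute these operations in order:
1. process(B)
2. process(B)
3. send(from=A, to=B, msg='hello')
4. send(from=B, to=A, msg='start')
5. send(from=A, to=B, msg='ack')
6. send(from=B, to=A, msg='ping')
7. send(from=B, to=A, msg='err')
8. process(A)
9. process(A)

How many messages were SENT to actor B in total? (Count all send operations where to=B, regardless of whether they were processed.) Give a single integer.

After 1 (process(B)): A:[] B:[]
After 2 (process(B)): A:[] B:[]
After 3 (send(from=A, to=B, msg='hello')): A:[] B:[hello]
After 4 (send(from=B, to=A, msg='start')): A:[start] B:[hello]
After 5 (send(from=A, to=B, msg='ack')): A:[start] B:[hello,ack]
After 6 (send(from=B, to=A, msg='ping')): A:[start,ping] B:[hello,ack]
After 7 (send(from=B, to=A, msg='err')): A:[start,ping,err] B:[hello,ack]
After 8 (process(A)): A:[ping,err] B:[hello,ack]
After 9 (process(A)): A:[err] B:[hello,ack]

Answer: 2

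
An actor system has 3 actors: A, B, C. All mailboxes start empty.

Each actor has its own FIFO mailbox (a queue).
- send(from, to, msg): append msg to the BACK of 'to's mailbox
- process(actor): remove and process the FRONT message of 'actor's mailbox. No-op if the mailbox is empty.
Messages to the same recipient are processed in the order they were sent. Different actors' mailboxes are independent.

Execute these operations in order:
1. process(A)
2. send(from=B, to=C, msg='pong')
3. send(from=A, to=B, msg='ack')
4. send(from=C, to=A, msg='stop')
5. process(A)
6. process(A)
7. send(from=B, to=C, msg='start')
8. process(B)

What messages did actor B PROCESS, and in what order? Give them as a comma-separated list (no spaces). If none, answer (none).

Answer: ack

Derivation:
After 1 (process(A)): A:[] B:[] C:[]
After 2 (send(from=B, to=C, msg='pong')): A:[] B:[] C:[pong]
After 3 (send(from=A, to=B, msg='ack')): A:[] B:[ack] C:[pong]
After 4 (send(from=C, to=A, msg='stop')): A:[stop] B:[ack] C:[pong]
After 5 (process(A)): A:[] B:[ack] C:[pong]
After 6 (process(A)): A:[] B:[ack] C:[pong]
After 7 (send(from=B, to=C, msg='start')): A:[] B:[ack] C:[pong,start]
After 8 (process(B)): A:[] B:[] C:[pong,start]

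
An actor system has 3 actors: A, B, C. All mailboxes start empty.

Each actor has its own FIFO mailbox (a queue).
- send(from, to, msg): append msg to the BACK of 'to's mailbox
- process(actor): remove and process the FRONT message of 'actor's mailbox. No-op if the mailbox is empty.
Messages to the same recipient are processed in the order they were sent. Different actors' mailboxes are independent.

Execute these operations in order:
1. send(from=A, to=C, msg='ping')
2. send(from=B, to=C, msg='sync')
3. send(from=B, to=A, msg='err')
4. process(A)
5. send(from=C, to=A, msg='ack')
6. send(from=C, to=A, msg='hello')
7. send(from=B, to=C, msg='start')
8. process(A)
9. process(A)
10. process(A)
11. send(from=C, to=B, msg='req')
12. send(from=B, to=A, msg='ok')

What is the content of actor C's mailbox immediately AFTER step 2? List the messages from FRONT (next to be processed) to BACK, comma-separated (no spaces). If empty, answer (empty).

After 1 (send(from=A, to=C, msg='ping')): A:[] B:[] C:[ping]
After 2 (send(from=B, to=C, msg='sync')): A:[] B:[] C:[ping,sync]

ping,sync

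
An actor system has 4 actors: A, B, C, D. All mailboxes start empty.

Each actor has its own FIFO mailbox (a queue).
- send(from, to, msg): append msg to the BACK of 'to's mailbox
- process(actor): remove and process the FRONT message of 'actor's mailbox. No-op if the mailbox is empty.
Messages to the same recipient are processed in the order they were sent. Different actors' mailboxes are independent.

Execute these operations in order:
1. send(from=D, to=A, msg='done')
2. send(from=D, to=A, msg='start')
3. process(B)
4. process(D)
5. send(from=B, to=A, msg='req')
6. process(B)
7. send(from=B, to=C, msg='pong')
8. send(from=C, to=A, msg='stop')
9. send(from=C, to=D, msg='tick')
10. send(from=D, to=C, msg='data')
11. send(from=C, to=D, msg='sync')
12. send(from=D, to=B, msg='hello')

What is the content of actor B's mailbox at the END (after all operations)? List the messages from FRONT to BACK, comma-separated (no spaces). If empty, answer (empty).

Answer: hello

Derivation:
After 1 (send(from=D, to=A, msg='done')): A:[done] B:[] C:[] D:[]
After 2 (send(from=D, to=A, msg='start')): A:[done,start] B:[] C:[] D:[]
After 3 (process(B)): A:[done,start] B:[] C:[] D:[]
After 4 (process(D)): A:[done,start] B:[] C:[] D:[]
After 5 (send(from=B, to=A, msg='req')): A:[done,start,req] B:[] C:[] D:[]
After 6 (process(B)): A:[done,start,req] B:[] C:[] D:[]
After 7 (send(from=B, to=C, msg='pong')): A:[done,start,req] B:[] C:[pong] D:[]
After 8 (send(from=C, to=A, msg='stop')): A:[done,start,req,stop] B:[] C:[pong] D:[]
After 9 (send(from=C, to=D, msg='tick')): A:[done,start,req,stop] B:[] C:[pong] D:[tick]
After 10 (send(from=D, to=C, msg='data')): A:[done,start,req,stop] B:[] C:[pong,data] D:[tick]
After 11 (send(from=C, to=D, msg='sync')): A:[done,start,req,stop] B:[] C:[pong,data] D:[tick,sync]
After 12 (send(from=D, to=B, msg='hello')): A:[done,start,req,stop] B:[hello] C:[pong,data] D:[tick,sync]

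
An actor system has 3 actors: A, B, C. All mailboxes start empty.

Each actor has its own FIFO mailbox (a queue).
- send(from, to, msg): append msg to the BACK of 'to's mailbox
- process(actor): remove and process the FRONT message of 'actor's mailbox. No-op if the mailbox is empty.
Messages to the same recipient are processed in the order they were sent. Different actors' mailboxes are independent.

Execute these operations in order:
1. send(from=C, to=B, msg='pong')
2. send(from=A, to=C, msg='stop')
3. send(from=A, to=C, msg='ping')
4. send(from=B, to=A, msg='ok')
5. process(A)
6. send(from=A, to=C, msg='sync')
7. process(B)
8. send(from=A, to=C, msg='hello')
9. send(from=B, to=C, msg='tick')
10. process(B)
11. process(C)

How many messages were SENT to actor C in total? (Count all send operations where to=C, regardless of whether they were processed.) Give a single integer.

After 1 (send(from=C, to=B, msg='pong')): A:[] B:[pong] C:[]
After 2 (send(from=A, to=C, msg='stop')): A:[] B:[pong] C:[stop]
After 3 (send(from=A, to=C, msg='ping')): A:[] B:[pong] C:[stop,ping]
After 4 (send(from=B, to=A, msg='ok')): A:[ok] B:[pong] C:[stop,ping]
After 5 (process(A)): A:[] B:[pong] C:[stop,ping]
After 6 (send(from=A, to=C, msg='sync')): A:[] B:[pong] C:[stop,ping,sync]
After 7 (process(B)): A:[] B:[] C:[stop,ping,sync]
After 8 (send(from=A, to=C, msg='hello')): A:[] B:[] C:[stop,ping,sync,hello]
After 9 (send(from=B, to=C, msg='tick')): A:[] B:[] C:[stop,ping,sync,hello,tick]
After 10 (process(B)): A:[] B:[] C:[stop,ping,sync,hello,tick]
After 11 (process(C)): A:[] B:[] C:[ping,sync,hello,tick]

Answer: 5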